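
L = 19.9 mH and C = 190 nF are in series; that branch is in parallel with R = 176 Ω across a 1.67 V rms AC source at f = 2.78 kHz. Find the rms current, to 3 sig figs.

37.3 mA

ω = 2πf = 17470 rad/s
X_L = ωL = 348 Ω
X_C = 1/(ωC) = 301 Ω
Branch 1: Z₁ = R = 176 Ω
Branch 2 (series LC): Z₂ = j(X_L − X_C) = j46.3 Ω
Parallel: Z = Z₁Z₂/(Z₁+Z₂), |Z| = 44.8 Ω, ∠Z = 75.3°
I = V/|Z| = 1.67/44.8 = 37.3 mA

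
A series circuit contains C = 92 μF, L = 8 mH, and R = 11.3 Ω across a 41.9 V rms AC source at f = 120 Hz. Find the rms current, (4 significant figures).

2.978 A

ω = 2πf = 754.0 rad/s
X_L = ωL = 6.032 Ω
X_C = 1/(ωC) = 14.42 Ω
Net reactance X = X_L − X_C = -8.384 Ω
Z = 11.30 − j8.384 Ω
|Z| = √(11.30² + 8.384²) = 14.07 Ω
I = V/|Z| = 41.9/14.07 = 2.978 A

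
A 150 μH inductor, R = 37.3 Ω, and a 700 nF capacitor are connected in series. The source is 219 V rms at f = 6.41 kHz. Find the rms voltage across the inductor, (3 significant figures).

27.8 V

ω = 2πf = 40280 rad/s
X_L = ωL = 6.04 Ω
X_C = 1/(ωC) = 35.5 Ω
Net reactance X = X_L − X_C = -29.4 Ω
Z = 37.3 − j29.4 Ω
|Z| = √(37.3² + 29.4²) = 47.5 Ω
I = V/|Z| = 4.61 A
V_L = I·|Z_L| = 4.61 × 6.04 = 27.8 V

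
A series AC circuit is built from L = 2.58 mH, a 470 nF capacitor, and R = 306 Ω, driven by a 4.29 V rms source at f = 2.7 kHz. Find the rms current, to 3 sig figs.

13.5 mA

ω = 2πf = 16960 rad/s
X_L = ωL = 43.8 Ω
X_C = 1/(ωC) = 125 Ω
Net reactance X = X_L − X_C = -81.6 Ω
Z = 306 − j81.6 Ω
|Z| = √(306² + 81.6²) = 317 Ω
I = V/|Z| = 4.29/317 = 13.5 mA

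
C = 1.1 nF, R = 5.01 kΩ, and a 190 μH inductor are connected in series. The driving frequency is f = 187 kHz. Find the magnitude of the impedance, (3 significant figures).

5040 Ω

ω = 2πf = 1.175e+06 rad/s
X_L = ωL = 223 Ω
X_C = 1/(ωC) = 774 Ω
Net reactance X = X_L − X_C = -550 Ω
Z = 5010 − j550 Ω
|Z| = √(5010² + 550²) = 5040 Ω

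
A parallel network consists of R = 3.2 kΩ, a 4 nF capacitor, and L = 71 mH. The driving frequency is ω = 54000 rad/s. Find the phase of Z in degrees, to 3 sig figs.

8.16°

X_L = ωL = 3830 Ω
X_C = 1/(ωC) = 4630 Ω
Parallel: admittances add. Y = 1/R + 1/(jωL) + jωC
Y = (0.000313 − j4.48e-05) S
|Y| = 0.000316 S → |Z| = 1/|Y| = 3170 Ω, ∠Z = −∠Y = 8.16°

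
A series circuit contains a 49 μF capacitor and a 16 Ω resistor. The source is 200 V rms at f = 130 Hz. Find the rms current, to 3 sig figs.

6.74 A

ω = 2πf = 816.8 rad/s
X_C = 1/(ωC) = 25.0 Ω
Z = 16.0 − j25.0 Ω
|Z| = √(16.0² + 25.0²) = 29.7 Ω
I = V/|Z| = 200/29.7 = 6.74 A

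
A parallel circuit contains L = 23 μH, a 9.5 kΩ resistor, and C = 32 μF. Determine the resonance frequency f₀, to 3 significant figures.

5.87 kHz

ω₀ = 1/√(LC) = 1/√(2.3e-05 × 3.2e-05) = 36860 rad/s
f₀ = ω₀/(2π) = 5.87 kHz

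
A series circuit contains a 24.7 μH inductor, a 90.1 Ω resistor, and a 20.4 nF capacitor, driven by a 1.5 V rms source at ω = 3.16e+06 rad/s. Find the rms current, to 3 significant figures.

13.7 mA

X_L = ωL = 78.1 Ω
X_C = 1/(ωC) = 15.5 Ω
Net reactance X = X_L − X_C = 62.5 Ω
Z = 90.1 + j62.5 Ω
|Z| = √(90.1² + 62.5²) = 110 Ω
I = V/|Z| = 1.5/110 = 13.7 mA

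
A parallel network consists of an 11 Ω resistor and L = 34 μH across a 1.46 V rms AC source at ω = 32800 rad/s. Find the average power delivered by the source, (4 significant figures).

193.8 mW

X_L = ωL = 1.115 Ω
Parallel: admittances add. Y = 1/R + 1/(jωL)
Y = (0.09091 − j0.8967) S
|Y| = 0.9013 S → |Z| = 1/|Y| = 1.110 Ω, ∠Z = −∠Y = 84.21°
I = V/|Z| = 1.316 A
P = VI cos φ = 1.46 × 1.316 × cos(84.21°) = 193.8 mW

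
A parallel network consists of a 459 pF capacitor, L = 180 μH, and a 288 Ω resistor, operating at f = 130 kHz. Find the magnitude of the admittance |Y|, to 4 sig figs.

7.305 mS

ω = 2πf = 816800 rad/s
X_L = ωL = 147.0 Ω
X_C = 1/(ωC) = 2667 Ω
Parallel: admittances add. Y = 1/R + 1/(jωL) + jωC
Y = (0.003472 − j0.006427) S
|Y| = 0.007305 S → |Z| = 1/|Y| = 136.9 Ω, ∠Z = −∠Y = 61.62°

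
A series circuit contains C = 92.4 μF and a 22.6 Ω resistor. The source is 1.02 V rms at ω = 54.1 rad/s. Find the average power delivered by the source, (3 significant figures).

X_C = 1/(ωC) = 200 Ω
Z = 22.6 − j200 Ω
|Z| = √(22.6² + 200²) = 201 Ω
∠Z = arctan(-200/22.6) = -83.6°
I = V/|Z| = 5.07 mA
P = VI cos φ = 1.02 × 0.00507 × cos(-83.6°) = 580 μW

580 μW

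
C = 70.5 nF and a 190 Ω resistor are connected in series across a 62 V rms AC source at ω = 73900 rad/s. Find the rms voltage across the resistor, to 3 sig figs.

X_C = 1/(ωC) = 192 Ω
Z = 190 − j192 Ω
|Z| = √(190² + 192²) = 270 Ω
I = V/|Z| = 230 mA
V_R = I·|Z_R| = 0.230 × 190 = 43.6 V

43.6 V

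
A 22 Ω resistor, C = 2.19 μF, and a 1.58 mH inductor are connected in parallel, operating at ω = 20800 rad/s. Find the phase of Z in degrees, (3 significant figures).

X_L = ωL = 32.9 Ω
X_C = 1/(ωC) = 22.0 Ω
Parallel: admittances add. Y = 1/R + 1/(jωL) + jωC
Y = (0.0455 + j0.0151) S
|Y| = 0.0479 S → |Z| = 1/|Y| = 20.9 Ω, ∠Z = −∠Y = -18.4°

-18.4°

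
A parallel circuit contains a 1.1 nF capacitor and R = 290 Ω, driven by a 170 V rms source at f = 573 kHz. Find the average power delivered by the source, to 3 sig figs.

ω = 2πf = 3.6e+06 rad/s
X_C = 1/(ωC) = 253 Ω
Parallel: admittances add. Y = 1/R + jωC
Y = (0.00345 + j0.00396) S
|Y| = 0.00525 S → |Z| = 1/|Y| = 190 Ω, ∠Z = −∠Y = -49.0°
I = V/|Z| = 893 mA
P = VI cos φ = 170 × 0.893 × cos(-49.0°) = 99.7 W

99.7 W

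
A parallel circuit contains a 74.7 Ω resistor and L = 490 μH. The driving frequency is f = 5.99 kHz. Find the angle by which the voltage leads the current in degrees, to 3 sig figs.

ω = 2πf = 37640 rad/s
X_L = ωL = 18.4 Ω
Parallel: admittances add. Y = 1/R + 1/(jωL)
Y = (0.0134 − j0.0542) S
|Y| = 0.0559 S → |Z| = 1/|Y| = 17.9 Ω, ∠Z = −∠Y = 76.1°

76.1°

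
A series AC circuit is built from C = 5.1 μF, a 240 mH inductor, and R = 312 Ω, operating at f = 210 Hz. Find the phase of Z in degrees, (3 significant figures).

ω = 2πf = 1319 rad/s
X_L = ωL = 317 Ω
X_C = 1/(ωC) = 149 Ω
Net reactance X = X_L − X_C = 168 Ω
Z = 312 + j168 Ω
|Z| = √(312² + 168²) = 354 Ω
∠Z = arctan(168/312) = 28.3°

28.3°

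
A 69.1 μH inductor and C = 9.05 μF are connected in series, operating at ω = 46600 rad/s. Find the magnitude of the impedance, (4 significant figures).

X_L = ωL = 3.220 Ω
X_C = 1/(ωC) = 2.371 Ω
Net reactance X = X_L − X_C = 0.8489 Ω
Z = j0.8489 Ω
|Z| = √(0² + 0.8489²) = 0.8489 Ω

0.8489 Ω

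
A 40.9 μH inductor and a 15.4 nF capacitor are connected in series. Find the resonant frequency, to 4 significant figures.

200.5 kHz

ω₀ = 1/√(LC) = 1/√(4.09e-05 × 1.54e-08) = 1.26e+06 rad/s
f₀ = ω₀/(2π) = 200.5 kHz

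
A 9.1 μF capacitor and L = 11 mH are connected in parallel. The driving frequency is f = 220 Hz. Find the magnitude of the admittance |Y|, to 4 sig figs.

ω = 2πf = 1382 rad/s
X_L = ωL = 15.21 Ω
X_C = 1/(ωC) = 79.50 Ω
Parallel: admittances add. Y = 1/(jωL) + jωC
Y = (0 − j0.05319) S
|Y| = 0.05319 S → |Z| = 1/|Y| = 18.80 Ω, ∠Z = −∠Y = 90.00°

53.19 mS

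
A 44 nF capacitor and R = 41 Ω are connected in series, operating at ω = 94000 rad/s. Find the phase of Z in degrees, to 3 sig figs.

X_C = 1/(ωC) = 242 Ω
Z = 41.0 − j242 Ω
|Z| = √(41.0² + 242²) = 245 Ω
∠Z = arctan(-242/41.0) = -80.4°

-80.4°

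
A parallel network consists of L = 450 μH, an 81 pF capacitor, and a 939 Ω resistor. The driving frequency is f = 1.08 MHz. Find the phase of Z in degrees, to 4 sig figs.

-11.78°

ω = 2πf = 6.786e+06 rad/s
X_L = ωL = 3054 Ω
X_C = 1/(ωC) = 1819 Ω
Parallel: admittances add. Y = 1/R + 1/(jωL) + jωC
Y = (0.001065 + j0.0002222) S
|Y| = 0.001088 S → |Z| = 1/|Y| = 919.2 Ω, ∠Z = −∠Y = -11.78°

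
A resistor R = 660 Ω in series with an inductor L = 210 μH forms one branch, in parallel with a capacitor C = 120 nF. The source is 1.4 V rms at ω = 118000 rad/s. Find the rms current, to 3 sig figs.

19.9 mA

X_L = ωL = 24.8 Ω
X_C = 1/(ωC) = 70.6 Ω
Branch 1 (R+jX_L): Z₁ = 660 + j24.8 Ω, |Z₁| = 660 Ω
Branch 2 (−jX_C): Z₂ = −j70.6 Ω
Parallel: Z = Z₁Z₂/(Z₁+Z₂), |Z| = 70.5 Ω, ∠Z = -83.9°
I = V/|Z| = 1.4/70.5 = 19.9 mA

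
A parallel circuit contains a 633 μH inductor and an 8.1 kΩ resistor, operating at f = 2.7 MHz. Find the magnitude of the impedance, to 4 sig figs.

ω = 2πf = 1.696e+07 rad/s
X_L = ωL = 10740 Ω
Parallel: admittances add. Y = 1/R + 1/(jωL)
Y = (0.0001235 − j9.312e-05) S
|Y| = 0.0001546 S → |Z| = 1/|Y| = 6467 Ω, ∠Z = −∠Y = 37.03°

6467 Ω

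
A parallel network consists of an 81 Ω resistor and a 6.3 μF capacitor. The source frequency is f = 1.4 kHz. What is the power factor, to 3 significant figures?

0.217

ω = 2πf = 8796 rad/s
X_C = 1/(ωC) = 18.0 Ω
Parallel: admittances add. Y = 1/R + jωC
Y = (0.0123 + j0.0554) S
|Y| = 0.0568 S → |Z| = 1/|Y| = 17.6 Ω, ∠Z = −∠Y = -77.4°
cos φ = cos(-77.4°) = 0.217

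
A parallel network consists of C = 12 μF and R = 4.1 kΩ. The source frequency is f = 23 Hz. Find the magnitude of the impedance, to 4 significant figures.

571.0 Ω

ω = 2πf = 144.5 rad/s
X_C = 1/(ωC) = 576.6 Ω
Parallel: admittances add. Y = 1/R + jωC
Y = (0.0002439 + j0.001734) S
|Y| = 0.001751 S → |Z| = 1/|Y| = 571.0 Ω, ∠Z = −∠Y = -81.99°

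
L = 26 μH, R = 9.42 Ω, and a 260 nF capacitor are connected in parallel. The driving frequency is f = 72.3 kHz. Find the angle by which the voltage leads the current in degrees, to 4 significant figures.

ω = 2πf = 454300 rad/s
X_L = ωL = 11.81 Ω
X_C = 1/(ωC) = 8.467 Ω
Parallel: admittances add. Y = 1/R + 1/(jωL) + jωC
Y = (0.1062 + j0.03345) S
|Y| = 0.1113 S → |Z| = 1/|Y| = 8.985 Ω, ∠Z = −∠Y = -17.49°

-17.49°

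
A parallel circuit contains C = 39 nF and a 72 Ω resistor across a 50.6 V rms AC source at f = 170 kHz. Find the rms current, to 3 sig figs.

ω = 2πf = 1.068e+06 rad/s
X_C = 1/(ωC) = 24.0 Ω
Parallel: admittances add. Y = 1/R + jωC
Y = (0.0139 + j0.0417) S
|Y| = 0.0439 S → |Z| = 1/|Y| = 22.8 Ω, ∠Z = −∠Y = -71.6°
I = V/|Z| = 50.6/22.8 = 2.22 A

2.22 A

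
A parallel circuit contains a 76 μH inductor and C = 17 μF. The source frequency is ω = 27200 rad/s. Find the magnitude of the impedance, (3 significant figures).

X_L = ωL = 2.07 Ω
X_C = 1/(ωC) = 2.16 Ω
Parallel: admittances add. Y = 1/(jωL) + jωC
Y = (0 − j0.0213) S
|Y| = 0.0213 S → |Z| = 1/|Y| = 46.8 Ω, ∠Z = −∠Y = 90.0°

46.8 Ω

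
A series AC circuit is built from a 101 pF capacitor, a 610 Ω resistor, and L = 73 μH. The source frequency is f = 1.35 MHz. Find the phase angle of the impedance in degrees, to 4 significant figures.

-41.94°

ω = 2πf = 8.482e+06 rad/s
X_L = ωL = 619.2 Ω
X_C = 1/(ωC) = 1167 Ω
Net reactance X = X_L − X_C = -548.0 Ω
Z = 610.0 − j548.0 Ω
|Z| = √(610.0² + 548.0²) = 820.0 Ω
∠Z = arctan(-548.0/610.0) = -41.94°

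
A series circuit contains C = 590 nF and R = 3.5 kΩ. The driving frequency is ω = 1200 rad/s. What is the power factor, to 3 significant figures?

0.927

X_C = 1/(ωC) = 1410 Ω
Z = 3500 − j1410 Ω
|Z| = √(3500² + 1410²) = 3770 Ω
∠Z = arctan(-1410/3500) = -22.0°
cos φ = cos(-22.0°) = 0.927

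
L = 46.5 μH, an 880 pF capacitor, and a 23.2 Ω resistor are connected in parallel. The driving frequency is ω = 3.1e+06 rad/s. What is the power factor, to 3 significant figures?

0.995

X_L = ωL = 144 Ω
X_C = 1/(ωC) = 367 Ω
Parallel: admittances add. Y = 1/R + 1/(jωL) + jωC
Y = (0.0431 − j0.00421) S
|Y| = 0.0433 S → |Z| = 1/|Y| = 23.1 Ω, ∠Z = −∠Y = 5.58°
cos φ = cos(5.58°) = 0.995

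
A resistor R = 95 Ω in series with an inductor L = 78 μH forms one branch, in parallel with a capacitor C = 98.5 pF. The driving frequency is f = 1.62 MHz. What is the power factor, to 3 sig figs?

0.528

ω = 2πf = 1.018e+07 rad/s
X_L = ωL = 794 Ω
X_C = 1/(ωC) = 997 Ω
Branch 1 (R+jX_L): Z₁ = 95.0 + j794 Ω, |Z₁| = 800 Ω
Branch 2 (−jX_C): Z₂ = −j997 Ω
Parallel: Z = Z₁Z₂/(Z₁+Z₂), |Z| = 3550 Ω, ∠Z = 58.1°
cos φ = cos(58.1°) = 0.528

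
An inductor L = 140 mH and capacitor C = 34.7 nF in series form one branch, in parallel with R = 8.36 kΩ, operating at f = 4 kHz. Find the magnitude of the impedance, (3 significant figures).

ω = 2πf = 25130 rad/s
X_L = ωL = 3520 Ω
X_C = 1/(ωC) = 1150 Ω
Branch 1: Z₁ = R = 8360 Ω
Branch 2 (series LC): Z₂ = j(X_L − X_C) = j2370 Ω
Parallel: Z = Z₁Z₂/(Z₁+Z₂), |Z| = 2280 Ω, ∠Z = 74.2°

2280 Ω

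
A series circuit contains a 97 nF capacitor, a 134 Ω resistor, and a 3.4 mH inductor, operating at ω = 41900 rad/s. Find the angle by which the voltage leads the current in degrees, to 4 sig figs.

-37.70°

X_L = ωL = 142.5 Ω
X_C = 1/(ωC) = 246.0 Ω
Net reactance X = X_L − X_C = -103.6 Ω
Z = 134.0 − j103.6 Ω
|Z| = √(134.0² + 103.6²) = 169.4 Ω
∠Z = arctan(-103.6/134.0) = -37.70°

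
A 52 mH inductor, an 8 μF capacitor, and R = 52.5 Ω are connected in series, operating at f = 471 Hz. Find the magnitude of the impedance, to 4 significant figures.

123.4 Ω

ω = 2πf = 2959 rad/s
X_L = ωL = 153.9 Ω
X_C = 1/(ωC) = 42.24 Ω
Net reactance X = X_L − X_C = 111.6 Ω
Z = 52.50 + j111.6 Ω
|Z| = √(52.50² + 111.6²) = 123.4 Ω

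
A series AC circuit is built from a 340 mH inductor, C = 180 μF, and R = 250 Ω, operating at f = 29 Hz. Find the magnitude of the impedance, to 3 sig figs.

252 Ω

ω = 2πf = 182.2 rad/s
X_L = ωL = 62.0 Ω
X_C = 1/(ωC) = 30.5 Ω
Net reactance X = X_L − X_C = 31.5 Ω
Z = 250 + j31.5 Ω
|Z| = √(250² + 31.5²) = 252 Ω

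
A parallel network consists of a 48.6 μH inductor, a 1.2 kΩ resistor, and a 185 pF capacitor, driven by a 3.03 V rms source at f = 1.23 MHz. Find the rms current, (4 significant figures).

ω = 2πf = 7.728e+06 rad/s
X_L = ωL = 375.6 Ω
X_C = 1/(ωC) = 699.4 Ω
Parallel: admittances add. Y = 1/R + 1/(jωL) + jωC
Y = (0.0008333 − j0.001233) S
|Y| = 0.001488 S → |Z| = 1/|Y| = 672.1 Ω, ∠Z = −∠Y = 55.94°
I = V/|Z| = 3.03/672.1 = 4.508 mA

4.508 mA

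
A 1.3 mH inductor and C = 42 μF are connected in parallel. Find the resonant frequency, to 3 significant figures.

681 Hz

ω₀ = 1/√(LC) = 1/√(0.0013 × 4.2e-05) = 4280 rad/s
f₀ = ω₀/(2π) = 681 Hz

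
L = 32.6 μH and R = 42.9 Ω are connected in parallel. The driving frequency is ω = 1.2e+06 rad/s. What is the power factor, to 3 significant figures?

X_L = ωL = 39.1 Ω
Parallel: admittances add. Y = 1/R + 1/(jωL)
Y = (0.0233 − j0.0256) S
|Y| = 0.0346 S → |Z| = 1/|Y| = 28.9 Ω, ∠Z = −∠Y = 47.6°
cos φ = cos(47.6°) = 0.674

0.674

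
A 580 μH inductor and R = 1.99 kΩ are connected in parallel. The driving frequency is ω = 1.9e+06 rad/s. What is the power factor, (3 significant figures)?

0.484

X_L = ωL = 1100 Ω
Parallel: admittances add. Y = 1/R + 1/(jωL)
Y = (0.000503 − j0.000907) S
|Y| = 0.00104 S → |Z| = 1/|Y| = 964 Ω, ∠Z = −∠Y = 61.0°
cos φ = cos(61.0°) = 0.484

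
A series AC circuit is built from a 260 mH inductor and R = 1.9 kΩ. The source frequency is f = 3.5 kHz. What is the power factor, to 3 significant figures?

0.315

ω = 2πf = 21990 rad/s
X_L = ωL = 5720 Ω
Z = 1900 + j5720 Ω
|Z| = √(1900² + 5720²) = 6030 Ω
∠Z = arctan(5720/1900) = 71.6°
cos φ = cos(71.6°) = 0.315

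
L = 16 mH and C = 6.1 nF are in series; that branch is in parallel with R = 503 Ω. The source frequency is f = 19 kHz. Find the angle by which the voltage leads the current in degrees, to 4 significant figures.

43.13°

ω = 2πf = 119400 rad/s
X_L = ωL = 1910 Ω
X_C = 1/(ωC) = 1373 Ω
Branch 1: Z₁ = R = 503.0 Ω
Branch 2 (series LC): Z₂ = j(X_L − X_C) = j536.9 Ω
Parallel: Z = Z₁Z₂/(Z₁+Z₂), |Z| = 367.1 Ω, ∠Z = 43.13°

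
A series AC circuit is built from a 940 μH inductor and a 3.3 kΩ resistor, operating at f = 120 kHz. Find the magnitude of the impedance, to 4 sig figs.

3375 Ω

ω = 2πf = 754000 rad/s
X_L = ωL = 708.7 Ω
Z = 3300 + j708.7 Ω
|Z| = √(3300² + 708.7²) = 3375 Ω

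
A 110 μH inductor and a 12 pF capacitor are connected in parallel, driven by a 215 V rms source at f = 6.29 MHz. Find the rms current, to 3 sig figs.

52.5 mA

ω = 2πf = 3.952e+07 rad/s
X_L = ωL = 4350 Ω
X_C = 1/(ωC) = 2110 Ω
Parallel: admittances add. Y = 1/(jωL) + jωC
Y = (0 + j0.000244) S
|Y| = 0.000244 S → |Z| = 1/|Y| = 4090 Ω, ∠Z = −∠Y = -90.0°
I = V/|Z| = 215/4090 = 52.5 mA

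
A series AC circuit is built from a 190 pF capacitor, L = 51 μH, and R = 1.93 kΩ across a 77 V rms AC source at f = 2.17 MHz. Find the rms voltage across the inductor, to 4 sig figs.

27.39 V

ω = 2πf = 1.363e+07 rad/s
X_L = ωL = 695.4 Ω
X_C = 1/(ωC) = 386.0 Ω
Net reactance X = X_L − X_C = 309.3 Ω
Z = 1930 + j309.3 Ω
|Z| = √(1930² + 309.3²) = 1955 Ω
I = V/|Z| = 39.39 mA
V_L = I·|Z_L| = 0.03939 × 695.4 = 27.39 V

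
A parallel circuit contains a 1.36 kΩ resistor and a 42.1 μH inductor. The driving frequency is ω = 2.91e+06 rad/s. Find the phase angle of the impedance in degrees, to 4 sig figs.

X_L = ωL = 122.5 Ω
Parallel: admittances add. Y = 1/R + 1/(jωL)
Y = (0.0007353 − j0.008163) S
|Y| = 0.008196 S → |Z| = 1/|Y| = 122.0 Ω, ∠Z = −∠Y = 84.85°

84.85°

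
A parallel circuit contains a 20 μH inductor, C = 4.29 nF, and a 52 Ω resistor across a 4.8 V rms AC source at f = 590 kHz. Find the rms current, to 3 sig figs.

93.0 mA

ω = 2πf = 3.707e+06 rad/s
X_L = ωL = 74.1 Ω
X_C = 1/(ωC) = 62.9 Ω
Parallel: admittances add. Y = 1/R + 1/(jωL) + jωC
Y = (0.0192 + j0.00242) S
|Y| = 0.0194 S → |Z| = 1/|Y| = 51.6 Ω, ∠Z = −∠Y = -7.16°
I = V/|Z| = 4.8/51.6 = 93.0 mA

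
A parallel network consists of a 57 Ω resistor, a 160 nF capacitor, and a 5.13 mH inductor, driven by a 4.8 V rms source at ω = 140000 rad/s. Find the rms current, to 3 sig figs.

X_L = ωL = 718 Ω
X_C = 1/(ωC) = 44.6 Ω
Parallel: admittances add. Y = 1/R + 1/(jωL) + jωC
Y = (0.0175 + j0.0210) S
|Y| = 0.0274 S → |Z| = 1/|Y| = 36.5 Ω, ∠Z = −∠Y = -50.1°
I = V/|Z| = 4.8/36.5 = 131 mA

131 mA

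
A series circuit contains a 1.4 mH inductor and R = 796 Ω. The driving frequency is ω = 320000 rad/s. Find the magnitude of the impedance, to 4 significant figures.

913.4 Ω

X_L = ωL = 448.0 Ω
Z = 796.0 + j448.0 Ω
|Z| = √(796.0² + 448.0²) = 913.4 Ω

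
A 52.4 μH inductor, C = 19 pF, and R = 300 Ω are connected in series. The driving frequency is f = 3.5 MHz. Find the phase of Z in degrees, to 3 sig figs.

-76.4°

ω = 2πf = 2.199e+07 rad/s
X_L = ωL = 1150 Ω
X_C = 1/(ωC) = 2390 Ω
Net reactance X = X_L − X_C = -1240 Ω
Z = 300 − j1240 Ω
|Z| = √(300² + 1240²) = 1280 Ω
∠Z = arctan(-1240/300) = -76.4°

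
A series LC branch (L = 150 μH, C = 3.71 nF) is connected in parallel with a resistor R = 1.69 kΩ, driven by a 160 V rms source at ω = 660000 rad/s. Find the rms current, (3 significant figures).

526 mA

X_L = ωL = 99.0 Ω
X_C = 1/(ωC) = 408 Ω
Branch 1: Z₁ = R = 1690 Ω
Branch 2 (series LC): Z₂ = j(X_L − X_C) = −j309 Ω
Parallel: Z = Z₁Z₂/(Z₁+Z₂), |Z| = 304 Ω, ∠Z = -79.6°
I = V/|Z| = 160/304 = 526 mA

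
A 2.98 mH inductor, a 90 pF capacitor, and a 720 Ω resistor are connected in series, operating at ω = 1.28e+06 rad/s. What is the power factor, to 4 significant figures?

0.1464

X_L = ωL = 3814 Ω
X_C = 1/(ωC) = 8681 Ω
Net reactance X = X_L − X_C = -4866 Ω
Z = 720.0 − j4866 Ω
|Z| = √(720.0² + 4866²) = 4919 Ω
∠Z = arctan(-4866/720.0) = -81.58°
cos φ = cos(-81.58°) = 0.1464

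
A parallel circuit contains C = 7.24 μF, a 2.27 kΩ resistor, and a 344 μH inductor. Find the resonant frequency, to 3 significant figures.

3.19 kHz

ω₀ = 1/√(LC) = 1/√(0.000344 × 7.24e-06) = 20040 rad/s
f₀ = ω₀/(2π) = 3.19 kHz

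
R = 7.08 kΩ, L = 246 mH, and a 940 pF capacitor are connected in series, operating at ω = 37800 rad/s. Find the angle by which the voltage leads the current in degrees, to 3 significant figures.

X_L = ωL = 9300 Ω
X_C = 1/(ωC) = 28100 Ω
Net reactance X = X_L − X_C = -18800 Ω
Z = 7080 − j18800 Ω
|Z| = √(7080² + 18800²) = 20100 Ω
∠Z = arctan(-18800/7080) = -69.4°

-69.4°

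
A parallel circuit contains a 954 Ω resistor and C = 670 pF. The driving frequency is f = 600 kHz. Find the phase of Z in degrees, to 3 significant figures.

ω = 2πf = 3.77e+06 rad/s
X_C = 1/(ωC) = 396 Ω
Parallel: admittances add. Y = 1/R + jωC
Y = (0.00105 + j0.00253) S
|Y| = 0.00273 S → |Z| = 1/|Y| = 366 Ω, ∠Z = −∠Y = -67.5°

-67.5°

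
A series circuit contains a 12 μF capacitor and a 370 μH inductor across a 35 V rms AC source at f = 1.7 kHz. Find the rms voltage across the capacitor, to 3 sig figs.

ω = 2πf = 10680 rad/s
X_L = ωL = 3.95 Ω
X_C = 1/(ωC) = 7.80 Ω
Net reactance X = X_L − X_C = -3.85 Ω
Z = − j3.85 Ω
|Z| = √(0² + 3.85²) = 3.85 Ω
I = V/|Z| = 9.09 A
V_C = I·|Z_C| = 9.09 × 7.80 = 70.9 V

70.9 V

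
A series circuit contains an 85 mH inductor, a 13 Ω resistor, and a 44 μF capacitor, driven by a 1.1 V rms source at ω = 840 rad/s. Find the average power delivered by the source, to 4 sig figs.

X_L = ωL = 71.40 Ω
X_C = 1/(ωC) = 27.06 Ω
Net reactance X = X_L − X_C = 44.34 Ω
Z = 13.00 + j44.34 Ω
|Z| = √(13.00² + 44.34²) = 46.21 Ω
∠Z = arctan(44.34/13.00) = 73.66°
I = V/|Z| = 23.80 mA
P = VI cos φ = 1.1 × 0.02380 × cos(73.66°) = 7.366 mW

7.366 mW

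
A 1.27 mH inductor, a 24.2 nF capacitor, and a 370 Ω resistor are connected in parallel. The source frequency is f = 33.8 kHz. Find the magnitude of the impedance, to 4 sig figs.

327.0 Ω

ω = 2πf = 212400 rad/s
X_L = ωL = 269.7 Ω
X_C = 1/(ωC) = 194.6 Ω
Parallel: admittances add. Y = 1/R + 1/(jωL) + jωC
Y = (0.002703 + j0.001432) S
|Y| = 0.003059 S → |Z| = 1/|Y| = 327.0 Ω, ∠Z = −∠Y = -27.91°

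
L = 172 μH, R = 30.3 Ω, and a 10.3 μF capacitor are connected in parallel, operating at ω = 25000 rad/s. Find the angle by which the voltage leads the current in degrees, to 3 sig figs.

X_L = ωL = 4.30 Ω
X_C = 1/(ωC) = 3.88 Ω
Parallel: admittances add. Y = 1/R + 1/(jωL) + jωC
Y = (0.0330 + j0.0249) S
|Y| = 0.0414 S → |Z| = 1/|Y| = 24.2 Ω, ∠Z = −∠Y = -37.1°

-37.1°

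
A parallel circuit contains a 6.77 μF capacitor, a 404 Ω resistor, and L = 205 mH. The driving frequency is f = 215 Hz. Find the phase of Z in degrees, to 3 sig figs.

ω = 2πf = 1351 rad/s
X_L = ωL = 277 Ω
X_C = 1/(ωC) = 109 Ω
Parallel: admittances add. Y = 1/R + 1/(jωL) + jωC
Y = (0.00248 + j0.00553) S
|Y| = 0.00606 S → |Z| = 1/|Y| = 165 Ω, ∠Z = −∠Y = -65.9°

-65.9°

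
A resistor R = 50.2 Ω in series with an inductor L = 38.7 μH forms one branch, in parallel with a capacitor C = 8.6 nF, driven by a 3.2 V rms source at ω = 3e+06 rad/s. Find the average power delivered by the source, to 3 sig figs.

X_L = ωL = 116 Ω
X_C = 1/(ωC) = 38.8 Ω
Branch 1 (R+jX_L): Z₁ = 50.2 + j116 Ω, |Z₁| = 126 Ω
Branch 2 (−jX_C): Z₂ = −j38.8 Ω
Parallel: Z = Z₁Z₂/(Z₁+Z₂), |Z| = 53.2 Ω, ∠Z = -80.4°
I = V/|Z| = 60.2 mA
P = VI cos φ = 3.2 × 0.0602 × cos(-80.4°) = 32.1 mW

32.1 mW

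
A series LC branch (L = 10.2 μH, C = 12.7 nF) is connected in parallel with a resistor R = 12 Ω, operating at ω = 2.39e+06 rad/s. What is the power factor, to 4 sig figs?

X_L = ωL = 24.38 Ω
X_C = 1/(ωC) = 32.95 Ω
Branch 1: Z₁ = R = 12.00 Ω
Branch 2 (series LC): Z₂ = j(X_L − X_C) = −j8.568 Ω
Parallel: Z = Z₁Z₂/(Z₁+Z₂), |Z| = 6.973 Ω, ∠Z = -54.47°
cos φ = cos(-54.47°) = 0.5811

0.5811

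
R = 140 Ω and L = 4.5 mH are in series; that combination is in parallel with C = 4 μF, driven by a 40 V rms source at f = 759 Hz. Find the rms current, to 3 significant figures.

ω = 2πf = 4769 rad/s
X_L = ωL = 21.5 Ω
X_C = 1/(ωC) = 52.4 Ω
Branch 1 (R+jX_L): Z₁ = 140 + j21.5 Ω, |Z₁| = 142 Ω
Branch 2 (−jX_C): Z₂ = −j52.4 Ω
Parallel: Z = Z₁Z₂/(Z₁+Z₂), |Z| = 51.8 Ω, ∠Z = -68.8°
I = V/|Z| = 40/51.8 = 772 mA

772 mA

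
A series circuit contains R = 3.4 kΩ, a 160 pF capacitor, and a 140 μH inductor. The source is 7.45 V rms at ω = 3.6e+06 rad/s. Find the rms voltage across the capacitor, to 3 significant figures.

X_L = ωL = 504 Ω
X_C = 1/(ωC) = 1740 Ω
Net reactance X = X_L − X_C = -1230 Ω
Z = 3400 − j1230 Ω
|Z| = √(3400² + 1230²) = 3620 Ω
I = V/|Z| = 2.06 mA
V_C = I·|Z_C| = 0.00206 × 1740 = 3.58 V

3.58 V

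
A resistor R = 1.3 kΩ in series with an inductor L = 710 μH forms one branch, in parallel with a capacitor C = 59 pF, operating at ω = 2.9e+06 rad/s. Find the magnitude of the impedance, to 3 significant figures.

3560 Ω

X_L = ωL = 2060 Ω
X_C = 1/(ωC) = 5840 Ω
Branch 1 (R+jX_L): Z₁ = 1300 + j2060 Ω, |Z₁| = 2440 Ω
Branch 2 (−jX_C): Z₂ = −j5840 Ω
Parallel: Z = Z₁Z₂/(Z₁+Z₂), |Z| = 3560 Ω, ∠Z = 38.8°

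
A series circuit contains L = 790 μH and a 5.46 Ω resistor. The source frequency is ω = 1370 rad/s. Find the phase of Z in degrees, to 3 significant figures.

11.2°

X_L = ωL = 1.08 Ω
Z = 5.46 + j1.08 Ω
|Z| = √(5.46² + 1.08²) = 5.57 Ω
∠Z = arctan(1.08/5.46) = 11.2°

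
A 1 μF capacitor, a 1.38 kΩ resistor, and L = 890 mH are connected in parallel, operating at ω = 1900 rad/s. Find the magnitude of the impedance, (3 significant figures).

X_L = ωL = 1690 Ω
X_C = 1/(ωC) = 526 Ω
Parallel: admittances add. Y = 1/R + 1/(jωL) + jωC
Y = (0.000725 + j0.00131) S
|Y| = 0.00150 S → |Z| = 1/|Y| = 669 Ω, ∠Z = −∠Y = -61.0°

669 Ω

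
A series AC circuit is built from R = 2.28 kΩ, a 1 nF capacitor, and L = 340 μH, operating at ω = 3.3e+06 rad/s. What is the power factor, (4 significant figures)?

0.9411

X_L = ωL = 1122 Ω
X_C = 1/(ωC) = 303.0 Ω
Net reactance X = X_L − X_C = 819.0 Ω
Z = 2280 + j819.0 Ω
|Z| = √(2280² + 819.0²) = 2423 Ω
∠Z = arctan(819.0/2280) = 19.76°
cos φ = cos(19.76°) = 0.9411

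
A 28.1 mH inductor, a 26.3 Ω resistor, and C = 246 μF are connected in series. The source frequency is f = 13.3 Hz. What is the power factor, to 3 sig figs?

0.494

ω = 2πf = 83.57 rad/s
X_L = ωL = 2.35 Ω
X_C = 1/(ωC) = 48.6 Ω
Net reactance X = X_L − X_C = -46.3 Ω
Z = 26.3 − j46.3 Ω
|Z| = √(26.3² + 46.3²) = 53.2 Ω
∠Z = arctan(-46.3/26.3) = -60.4°
cos φ = cos(-60.4°) = 0.494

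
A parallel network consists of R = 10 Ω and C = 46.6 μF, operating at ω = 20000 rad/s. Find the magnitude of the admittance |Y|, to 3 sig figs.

X_C = 1/(ωC) = 1.07 Ω
Parallel: admittances add. Y = 1/R + jωC
Y = (0.100 + j0.932) S
|Y| = 0.937 S → |Z| = 1/|Y| = 1.07 Ω, ∠Z = −∠Y = -83.9°

937 mS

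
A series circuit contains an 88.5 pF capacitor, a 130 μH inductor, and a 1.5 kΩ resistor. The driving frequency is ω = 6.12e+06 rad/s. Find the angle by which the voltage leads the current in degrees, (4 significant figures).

-35.01°

X_L = ωL = 795.6 Ω
X_C = 1/(ωC) = 1846 Ω
Net reactance X = X_L − X_C = -1051 Ω
Z = 1500 − j1051 Ω
|Z| = √(1500² + 1051²) = 1831 Ω
∠Z = arctan(-1051/1500) = -35.01°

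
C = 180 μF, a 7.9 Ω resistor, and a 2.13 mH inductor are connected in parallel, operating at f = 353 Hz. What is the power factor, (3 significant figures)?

0.559

ω = 2πf = 2218 rad/s
X_L = ωL = 4.72 Ω
X_C = 1/(ωC) = 2.50 Ω
Parallel: admittances add. Y = 1/R + 1/(jωL) + jωC
Y = (0.127 + j0.188) S
|Y| = 0.226 S → |Z| = 1/|Y| = 4.42 Ω, ∠Z = −∠Y = -56.0°
cos φ = cos(-56.0°) = 0.559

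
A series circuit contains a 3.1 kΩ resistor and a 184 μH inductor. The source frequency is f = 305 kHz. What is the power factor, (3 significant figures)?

ω = 2πf = 1.916e+06 rad/s
X_L = ωL = 353 Ω
Z = 3100 + j353 Ω
|Z| = √(3100² + 353²) = 3120 Ω
∠Z = arctan(353/3100) = 6.49°
cos φ = cos(6.49°) = 0.994

0.994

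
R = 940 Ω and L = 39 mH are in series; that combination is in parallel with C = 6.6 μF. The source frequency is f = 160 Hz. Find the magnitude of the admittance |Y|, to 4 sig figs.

6.676 mS

ω = 2πf = 1005 rad/s
X_L = ωL = 39.21 Ω
X_C = 1/(ωC) = 150.7 Ω
Branch 1 (R+jX_L): Z₁ = 940.0 + j39.21 Ω, |Z₁| = 940.8 Ω
Branch 2 (−jX_C): Z₂ = −j150.7 Ω
Parallel: Z = Z₁Z₂/(Z₁+Z₂), |Z| = 149.8 Ω, ∠Z = -80.85°
|Y| = 1/|Z| = 6.676 mS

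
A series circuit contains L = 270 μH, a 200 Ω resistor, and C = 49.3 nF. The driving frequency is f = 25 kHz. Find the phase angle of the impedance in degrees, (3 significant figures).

ω = 2πf = 157100 rad/s
X_L = ωL = 42.4 Ω
X_C = 1/(ωC) = 129 Ω
Net reactance X = X_L − X_C = -86.7 Ω
Z = 200 − j86.7 Ω
|Z| = √(200² + 86.7²) = 218 Ω
∠Z = arctan(-86.7/200) = -23.4°

-23.4°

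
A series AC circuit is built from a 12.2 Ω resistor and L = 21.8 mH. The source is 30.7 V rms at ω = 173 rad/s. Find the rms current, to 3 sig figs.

2.40 A

X_L = ωL = 3.77 Ω
Z = 12.2 + j3.77 Ω
|Z| = √(12.2² + 3.77²) = 12.8 Ω
I = V/|Z| = 30.7/12.8 = 2.40 A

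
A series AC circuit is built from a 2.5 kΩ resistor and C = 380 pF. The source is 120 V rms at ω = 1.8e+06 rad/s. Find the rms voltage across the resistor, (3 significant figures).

104 V

X_C = 1/(ωC) = 1460 Ω
Z = 2500 − j1460 Ω
|Z| = √(2500² + 1460²) = 2900 Ω
I = V/|Z| = 41.4 mA
V_R = I·|Z_R| = 0.0414 × 2500 = 104 V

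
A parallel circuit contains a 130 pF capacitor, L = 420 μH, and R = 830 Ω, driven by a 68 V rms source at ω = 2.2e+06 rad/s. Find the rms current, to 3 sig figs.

X_L = ωL = 924 Ω
X_C = 1/(ωC) = 3500 Ω
Parallel: admittances add. Y = 1/R + 1/(jωL) + jωC
Y = (0.00120 − j0.000796) S
|Y| = 0.00144 S → |Z| = 1/|Y| = 692 Ω, ∠Z = −∠Y = 33.5°
I = V/|Z| = 68/692 = 98.2 mA

98.2 mA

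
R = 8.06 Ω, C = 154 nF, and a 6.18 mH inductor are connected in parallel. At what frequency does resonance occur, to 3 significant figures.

ω₀ = 1/√(LC) = 1/√(0.00618 × 1.54e-07) = 32410 rad/s
f₀ = ω₀/(2π) = 5.16 kHz

5.16 kHz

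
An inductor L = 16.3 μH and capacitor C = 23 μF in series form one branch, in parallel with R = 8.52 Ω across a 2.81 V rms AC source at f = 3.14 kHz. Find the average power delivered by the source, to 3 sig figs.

ω = 2πf = 19730 rad/s
X_L = ωL = 0.322 Ω
X_C = 1/(ωC) = 2.20 Ω
Branch 1: Z₁ = R = 8.52 Ω
Branch 2 (series LC): Z₂ = j(X_L − X_C) = −j1.88 Ω
Parallel: Z = Z₁Z₂/(Z₁+Z₂), |Z| = 1.84 Ω, ∠Z = -77.5°
I = V/|Z| = 1.53 A
P = VI cos φ = 2.81 × 1.53 × cos(-77.5°) = 927 mW

927 mW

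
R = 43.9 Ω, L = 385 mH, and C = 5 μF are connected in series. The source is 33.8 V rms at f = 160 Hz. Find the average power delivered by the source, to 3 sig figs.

ω = 2πf = 1005 rad/s
X_L = ωL = 387 Ω
X_C = 1/(ωC) = 199 Ω
Net reactance X = X_L − X_C = 188 Ω
Z = 43.9 + j188 Ω
|Z| = √(43.9² + 188²) = 193 Ω
∠Z = arctan(188/43.9) = 76.9°
I = V/|Z| = 175 mA
P = VI cos φ = 33.8 × 0.175 × cos(76.9°) = 1.34 W

1.34 W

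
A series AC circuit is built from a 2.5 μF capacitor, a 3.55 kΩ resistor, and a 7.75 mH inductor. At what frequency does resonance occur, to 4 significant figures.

ω₀ = 1/√(LC) = 1/√(0.00775 × 2.5e-06) = 7184 rad/s
f₀ = ω₀/(2π) = 1.143 kHz

1.143 kHz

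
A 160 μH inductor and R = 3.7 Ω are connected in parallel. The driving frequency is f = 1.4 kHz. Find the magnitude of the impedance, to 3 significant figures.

1.32 Ω

ω = 2πf = 8796 rad/s
X_L = ωL = 1.41 Ω
Parallel: admittances add. Y = 1/R + 1/(jωL)
Y = (0.270 − j0.711) S
|Y| = 0.760 S → |Z| = 1/|Y| = 1.32 Ω, ∠Z = −∠Y = 69.2°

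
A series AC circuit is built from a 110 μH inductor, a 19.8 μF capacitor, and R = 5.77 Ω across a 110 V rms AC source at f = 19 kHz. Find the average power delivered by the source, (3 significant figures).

ω = 2πf = 119400 rad/s
X_L = ωL = 13.1 Ω
X_C = 1/(ωC) = 0.423 Ω
Net reactance X = X_L − X_C = 12.7 Ω
Z = 5.77 + j12.7 Ω
|Z| = √(5.77² + 12.7²) = 14.0 Ω
∠Z = arctan(12.7/5.77) = 65.6°
I = V/|Z| = 7.88 A
P = VI cos φ = 110 × 7.88 × cos(65.6°) = 358 W

358 W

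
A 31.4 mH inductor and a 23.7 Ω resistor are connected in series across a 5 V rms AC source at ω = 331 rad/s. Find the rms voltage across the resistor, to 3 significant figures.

4.58 V

X_L = ωL = 10.4 Ω
Z = 23.7 + j10.4 Ω
|Z| = √(23.7² + 10.4²) = 25.9 Ω
I = V/|Z| = 193 mA
V_R = I·|Z_R| = 0.193 × 23.7 = 4.58 V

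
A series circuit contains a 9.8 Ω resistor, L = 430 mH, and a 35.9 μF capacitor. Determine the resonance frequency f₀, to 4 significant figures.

ω₀ = 1/√(LC) = 1/√(0.43 × 3.59e-05) = 254.5 rad/s
f₀ = ω₀/(2π) = 40.51 Hz

40.51 Hz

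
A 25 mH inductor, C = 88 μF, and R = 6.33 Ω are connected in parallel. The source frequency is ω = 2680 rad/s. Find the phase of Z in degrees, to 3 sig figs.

X_L = ωL = 67.0 Ω
X_C = 1/(ωC) = 4.24 Ω
Parallel: admittances add. Y = 1/R + 1/(jωL) + jωC
Y = (0.158 + j0.221) S
|Y| = 0.272 S → |Z| = 1/|Y| = 3.68 Ω, ∠Z = −∠Y = -54.4°

-54.4°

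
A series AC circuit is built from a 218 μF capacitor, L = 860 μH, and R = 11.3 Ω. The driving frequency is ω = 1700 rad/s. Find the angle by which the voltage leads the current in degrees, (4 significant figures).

-6.244°

X_L = ωL = 1.462 Ω
X_C = 1/(ωC) = 2.698 Ω
Net reactance X = X_L − X_C = -1.236 Ω
Z = 11.30 − j1.236 Ω
|Z| = √(11.30² + 1.236²) = 11.37 Ω
∠Z = arctan(-1.236/11.30) = -6.244°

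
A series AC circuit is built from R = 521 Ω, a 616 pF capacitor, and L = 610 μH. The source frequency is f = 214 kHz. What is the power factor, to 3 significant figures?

ω = 2πf = 1.345e+06 rad/s
X_L = ωL = 820 Ω
X_C = 1/(ωC) = 1210 Ω
Net reactance X = X_L − X_C = -387 Ω
Z = 521 − j387 Ω
|Z| = √(521² + 387²) = 649 Ω
∠Z = arctan(-387/521) = -36.6°
cos φ = cos(-36.6°) = 0.803

0.803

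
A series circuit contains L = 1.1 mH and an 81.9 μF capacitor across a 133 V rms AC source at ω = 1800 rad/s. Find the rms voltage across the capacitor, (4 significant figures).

187.8 V

X_L = ωL = 1.980 Ω
X_C = 1/(ωC) = 6.783 Ω
Net reactance X = X_L − X_C = -4.803 Ω
Z = − j4.803 Ω
|Z| = √(0² + 4.803²) = 4.803 Ω
I = V/|Z| = 27.69 A
V_C = I·|Z_C| = 27.69 × 6.783 = 187.8 V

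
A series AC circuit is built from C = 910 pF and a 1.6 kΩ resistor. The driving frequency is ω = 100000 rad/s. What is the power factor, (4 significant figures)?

0.1441

X_C = 1/(ωC) = 10990 Ω
Z = 1600 − j10990 Ω
|Z| = √(1600² + 10990²) = 11100 Ω
∠Z = arctan(-10990/1600) = -81.72°
cos φ = cos(-81.72°) = 0.1441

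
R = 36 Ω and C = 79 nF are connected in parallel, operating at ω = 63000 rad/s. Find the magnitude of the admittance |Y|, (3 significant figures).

28.2 mS

X_C = 1/(ωC) = 201 Ω
Parallel: admittances add. Y = 1/R + jωC
Y = (0.0278 + j0.00498) S
|Y| = 0.0282 S → |Z| = 1/|Y| = 35.4 Ω, ∠Z = −∠Y = -10.2°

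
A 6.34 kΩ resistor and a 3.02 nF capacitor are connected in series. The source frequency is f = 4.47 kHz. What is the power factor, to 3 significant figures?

0.474

ω = 2πf = 28090 rad/s
X_C = 1/(ωC) = 11800 Ω
Z = 6340 − j11800 Ω
|Z| = √(6340² + 11800²) = 13400 Ω
∠Z = arctan(-11800/6340) = -61.7°
cos φ = cos(-61.7°) = 0.474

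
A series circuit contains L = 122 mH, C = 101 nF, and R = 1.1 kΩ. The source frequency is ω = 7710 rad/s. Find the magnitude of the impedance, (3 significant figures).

X_L = ωL = 941 Ω
X_C = 1/(ωC) = 1280 Ω
Net reactance X = X_L − X_C = -344 Ω
Z = 1100 − j344 Ω
|Z| = √(1100² + 344²) = 1150 Ω

1150 Ω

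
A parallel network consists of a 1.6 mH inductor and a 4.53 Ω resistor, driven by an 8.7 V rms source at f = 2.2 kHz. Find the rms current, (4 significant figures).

ω = 2πf = 13820 rad/s
X_L = ωL = 22.12 Ω
Parallel: admittances add. Y = 1/R + 1/(jωL)
Y = (0.2208 − j0.04521) S
|Y| = 0.2253 S → |Z| = 1/|Y| = 4.438 Ω, ∠Z = −∠Y = 11.58°
I = V/|Z| = 8.7/4.438 = 1.960 A

1.960 A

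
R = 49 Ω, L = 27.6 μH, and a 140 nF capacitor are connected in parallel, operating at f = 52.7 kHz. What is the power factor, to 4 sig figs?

0.3079

ω = 2πf = 331100 rad/s
X_L = ωL = 9.139 Ω
X_C = 1/(ωC) = 21.57 Ω
Parallel: admittances add. Y = 1/R + 1/(jωL) + jωC
Y = (0.02041 − j0.06306) S
|Y| = 0.06628 S → |Z| = 1/|Y| = 15.09 Ω, ∠Z = −∠Y = 72.07°
cos φ = cos(72.07°) = 0.3079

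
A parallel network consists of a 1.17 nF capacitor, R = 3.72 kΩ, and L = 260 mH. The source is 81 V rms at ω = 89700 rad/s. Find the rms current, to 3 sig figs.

22.3 mA

X_L = ωL = 23300 Ω
X_C = 1/(ωC) = 9530 Ω
Parallel: admittances add. Y = 1/R + 1/(jωL) + jωC
Y = (0.000269 + j6.21e-05) S
|Y| = 0.000276 S → |Z| = 1/|Y| = 3620 Ω, ∠Z = −∠Y = -13.0°
I = V/|Z| = 81/3620 = 22.3 mA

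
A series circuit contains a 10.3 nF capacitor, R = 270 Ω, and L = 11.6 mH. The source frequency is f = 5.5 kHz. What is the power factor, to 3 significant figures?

0.111

ω = 2πf = 34560 rad/s
X_L = ωL = 401 Ω
X_C = 1/(ωC) = 2810 Ω
Net reactance X = X_L − X_C = -2410 Ω
Z = 270 − j2410 Ω
|Z| = √(270² + 2410²) = 2420 Ω
∠Z = arctan(-2410/270) = -83.6°
cos φ = cos(-83.6°) = 0.111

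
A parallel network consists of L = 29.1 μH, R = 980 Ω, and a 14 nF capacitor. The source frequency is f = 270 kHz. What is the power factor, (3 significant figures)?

0.280

ω = 2πf = 1.696e+06 rad/s
X_L = ωL = 49.4 Ω
X_C = 1/(ωC) = 42.1 Ω
Parallel: admittances add. Y = 1/R + 1/(jωL) + jωC
Y = (0.00102 + j0.00349) S
|Y| = 0.00364 S → |Z| = 1/|Y| = 275 Ω, ∠Z = −∠Y = -73.7°
cos φ = cos(-73.7°) = 0.280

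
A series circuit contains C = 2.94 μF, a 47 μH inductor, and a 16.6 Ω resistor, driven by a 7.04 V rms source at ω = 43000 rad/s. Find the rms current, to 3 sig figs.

X_L = ωL = 2.02 Ω
X_C = 1/(ωC) = 7.91 Ω
Net reactance X = X_L − X_C = -5.89 Ω
Z = 16.6 − j5.89 Ω
|Z| = √(16.6² + 5.89²) = 17.6 Ω
I = V/|Z| = 7.04/17.6 = 400 mA

400 mA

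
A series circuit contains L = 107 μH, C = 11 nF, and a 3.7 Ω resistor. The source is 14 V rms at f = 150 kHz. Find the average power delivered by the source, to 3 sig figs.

22.0 W

ω = 2πf = 942500 rad/s
X_L = ωL = 101 Ω
X_C = 1/(ωC) = 96.5 Ω
Net reactance X = X_L − X_C = 4.39 Ω
Z = 3.70 + j4.39 Ω
|Z| = √(3.70² + 4.39²) = 5.74 Ω
∠Z = arctan(4.39/3.70) = 49.9°
I = V/|Z| = 2.44 A
P = VI cos φ = 14 × 2.44 × cos(49.9°) = 22.0 W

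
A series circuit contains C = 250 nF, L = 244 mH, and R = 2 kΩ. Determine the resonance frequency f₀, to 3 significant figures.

644 Hz

ω₀ = 1/√(LC) = 1/√(0.244 × 2.5e-07) = 4049 rad/s
f₀ = ω₀/(2π) = 644 Hz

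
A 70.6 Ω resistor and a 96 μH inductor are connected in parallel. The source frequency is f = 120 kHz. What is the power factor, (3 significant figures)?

ω = 2πf = 754000 rad/s
X_L = ωL = 72.4 Ω
Parallel: admittances add. Y = 1/R + 1/(jωL)
Y = (0.0142 − j0.0138) S
|Y| = 0.0198 S → |Z| = 1/|Y| = 50.5 Ω, ∠Z = −∠Y = 44.3°
cos φ = cos(44.3°) = 0.716

0.716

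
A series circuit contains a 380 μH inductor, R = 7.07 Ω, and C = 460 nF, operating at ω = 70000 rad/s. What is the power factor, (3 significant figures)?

X_L = ωL = 26.6 Ω
X_C = 1/(ωC) = 31.1 Ω
Net reactance X = X_L − X_C = -4.46 Ω
Z = 7.07 − j4.46 Ω
|Z| = √(7.07² + 4.46²) = 8.36 Ω
∠Z = arctan(-4.46/7.07) = -32.2°
cos φ = cos(-32.2°) = 0.846

0.846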